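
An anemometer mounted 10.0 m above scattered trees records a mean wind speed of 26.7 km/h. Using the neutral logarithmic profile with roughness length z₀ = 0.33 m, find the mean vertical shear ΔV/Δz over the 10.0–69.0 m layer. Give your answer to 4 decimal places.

0.2562 km/h/m

Log law: V₂ = V₁ · ln(z₂/z₀)/ln(z₁/z₀) = 26.7 × 5.3428/3.4112 = 41.8181 km/h
ΔV/Δz = (41.8181 − 26.7)/(69.0 − 10.0) = 15.1181/59.0000 = 0.25624 km/h/m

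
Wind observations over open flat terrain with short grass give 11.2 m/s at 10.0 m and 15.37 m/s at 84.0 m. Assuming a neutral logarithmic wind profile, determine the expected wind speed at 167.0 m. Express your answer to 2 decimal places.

16.72 m/s

Log law: V ∝ ln(z/z₀). From the pair, with r = V₁/V₂ = 0.72869,
ln z₀ = (ln z₁ − r·ln z₂)/(1 − r) = (2.3026 − 0.72869×4.4308)/0.27131 = -3.4135 → z₀ = 0.03292 m
V₃ = V₁ · ln(z₃/z₀)/ln(z₁/z₀) = 11.2 × 8.5315/5.7161 = 16.7164 m/s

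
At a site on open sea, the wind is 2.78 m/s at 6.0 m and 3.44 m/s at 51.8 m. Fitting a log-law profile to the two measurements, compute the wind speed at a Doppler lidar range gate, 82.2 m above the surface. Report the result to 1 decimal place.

3.6 m/s

Log law: V ∝ ln(z/z₀). From the pair, with r = V₁/V₂ = 0.80814,
ln z₀ = (ln z₁ − r·ln z₂)/(1 − r) = (1.7918 − 0.80814×3.9474)/0.19186 = -7.2880 → z₀ = 0.0006837 m
V₃ = V₁ · ln(z₃/z₀)/ln(z₁/z₀) = 2.78 × 11.6972/9.0798 = 3.5814 m/s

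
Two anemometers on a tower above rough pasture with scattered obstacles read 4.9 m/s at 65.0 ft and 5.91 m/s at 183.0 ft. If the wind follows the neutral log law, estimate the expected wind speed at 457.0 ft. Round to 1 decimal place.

Log law: V ∝ ln(z/z₀). From the pair, with r = V₁/V₂ = 0.82910,
ln z₀ = (ln z₁ − r·ln z₂)/(1 − r) = (4.1744 − 0.82910×5.2095)/0.17090 = -0.8474 → z₀ = 0.4285 ft
V₃ = V₁ · ln(z₃/z₀)/ln(z₁/z₀) = 4.9 × 6.9721/5.0218 = 6.8030 m/s

6.8 m/s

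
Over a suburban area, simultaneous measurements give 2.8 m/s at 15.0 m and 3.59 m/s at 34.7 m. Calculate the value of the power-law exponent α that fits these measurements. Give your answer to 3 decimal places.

α ≈ 0.296

Power law: V₂/V₁ = (z₂/z₁)^α ⇒ α = ln(V₂/V₁) / ln(z₂/z₁)
α = ln(3.59/2.8) / ln(34.7/15.0) = ln(1.2821) / ln(2.3133)
  = 0.24853 / 0.83869 = 0.29633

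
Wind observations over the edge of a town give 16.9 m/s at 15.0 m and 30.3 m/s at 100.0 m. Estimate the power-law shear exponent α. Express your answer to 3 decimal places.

Power law: V₂/V₁ = (z₂/z₁)^α ⇒ α = ln(V₂/V₁) / ln(z₂/z₁)
α = ln(30.3/16.9) / ln(100.0/15.0) = ln(1.7929) / ln(6.6667)
  = 0.58383 / 1.89712 = 0.30775

α ≈ 0.308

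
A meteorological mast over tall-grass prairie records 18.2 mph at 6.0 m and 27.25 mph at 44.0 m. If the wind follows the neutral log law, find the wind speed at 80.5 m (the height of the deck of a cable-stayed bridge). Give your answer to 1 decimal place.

Log law: V ∝ ln(z/z₀). From the pair, with r = V₁/V₂ = 0.66789,
ln z₀ = (ln z₁ − r·ln z₂)/(1 − r) = (1.7918 − 0.66789×3.7842)/0.33211 = -2.2151 → z₀ = 0.1091 m
V₃ = V₁ · ln(z₃/z₀)/ln(z₁/z₀) = 18.2 × 6.6034/4.0069 = 29.9938 mph

30.0 mph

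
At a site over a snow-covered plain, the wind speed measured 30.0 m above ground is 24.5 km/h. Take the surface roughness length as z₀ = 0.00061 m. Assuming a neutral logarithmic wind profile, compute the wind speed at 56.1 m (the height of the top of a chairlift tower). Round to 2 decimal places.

25.92 km/h

Log law: V(z) ∝ ln(z/z₀), so V₂/V₁ = ln(z₂/z₀) / ln(z₁/z₀).
ln(56.1/0.00061) = 11.4292, ln(30.0/0.00061) = 10.8032
V₂ = 24.5 × 11.4292/10.8032 = 24.5 × 1.0579 = 25.9195 km/h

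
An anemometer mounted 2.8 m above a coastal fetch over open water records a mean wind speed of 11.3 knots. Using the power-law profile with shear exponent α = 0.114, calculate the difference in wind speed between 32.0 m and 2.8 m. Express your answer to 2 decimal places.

Power law: V₂ = V₁ · (z₂/z₁)^α = 11.3 × (11.4286)^0.114 = 14.9173 knots
ΔV = 14.9173 − 11.3 = 3.6173 knots

3.62 knots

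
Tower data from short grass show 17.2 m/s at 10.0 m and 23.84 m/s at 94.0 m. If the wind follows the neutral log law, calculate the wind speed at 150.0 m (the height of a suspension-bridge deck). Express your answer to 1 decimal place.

25.2 m/s

Log law: V ∝ ln(z/z₀). From the pair, with r = V₁/V₂ = 0.72148,
ln z₀ = (ln z₁ − r·ln z₂)/(1 − r) = (2.3026 − 0.72148×4.5433)/0.27852 = -3.5017 → z₀ = 0.03015 m
V₃ = V₁ · ln(z₃/z₀)/ln(z₁/z₀) = 17.2 × 8.5123/5.8042 = 25.2249 m/s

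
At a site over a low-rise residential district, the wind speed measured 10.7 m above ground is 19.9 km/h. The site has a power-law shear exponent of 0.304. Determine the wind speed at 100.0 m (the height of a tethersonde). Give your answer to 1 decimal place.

Power-law profile: V₂ = V₁ · (z₂/z₁)^α
V₂ = 19.9 × (100.0/10.7)^0.304 = 19.9 × (9.3458)^0.304
    = 19.9 × 1.9727 = 39.2573 km/h

39.3 km/h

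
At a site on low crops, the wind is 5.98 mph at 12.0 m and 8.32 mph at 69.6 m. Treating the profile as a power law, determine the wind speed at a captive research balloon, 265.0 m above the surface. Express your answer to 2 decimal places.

10.70 mph

First find α: α = ln(V₂/V₁)/ln(z₂/z₁) = ln(8.32/5.98)/ln(69.6/12.0) = 0.33024/1.75786 = 0.1879
Extrapolate from 69.6 m to 265.0 m: V₃ = 8.32 × (265.0/69.6)^0.1879 = 8.32 × 1.2855 = 10.6956 mph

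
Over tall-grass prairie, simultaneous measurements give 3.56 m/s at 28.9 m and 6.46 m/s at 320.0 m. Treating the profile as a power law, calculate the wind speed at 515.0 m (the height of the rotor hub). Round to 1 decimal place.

7.3 m/s

First find α: α = ln(V₂/V₁)/ln(z₂/z₁) = ln(6.46/3.56)/ln(320.0/28.9) = 0.59587/2.40448 = 0.2478
Extrapolate from 320.0 m to 515.0 m: V₃ = 6.46 × (515.0/320.0)^0.2478 = 6.46 × 1.1252 = 7.2685 m/s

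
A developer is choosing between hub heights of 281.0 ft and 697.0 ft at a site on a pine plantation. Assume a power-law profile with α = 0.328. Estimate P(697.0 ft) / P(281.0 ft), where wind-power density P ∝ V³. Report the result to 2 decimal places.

2.44

Speed ratio: V_B/V_A = (z_B/z_A)^α = (697.0/281.0)^0.328 = (2.4804)^0.328 = 1.34712
Power-density ratio: P_B/P_A = (V_B/V_A)³ = (1.34712)³ = 2.44464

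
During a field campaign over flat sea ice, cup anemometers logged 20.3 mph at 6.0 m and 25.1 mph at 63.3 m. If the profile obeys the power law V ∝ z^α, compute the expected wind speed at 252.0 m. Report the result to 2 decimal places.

28.43 mph

First find α: α = ln(V₂/V₁)/ln(z₂/z₁) = ln(25.1/20.3)/ln(63.3/6.0) = 0.21225/2.35613 = 0.0901
Extrapolate from 63.3 m to 252.0 m: V₃ = 25.1 × (252.0/63.3)^0.0901 = 25.1 × 1.1325 = 28.4265 mph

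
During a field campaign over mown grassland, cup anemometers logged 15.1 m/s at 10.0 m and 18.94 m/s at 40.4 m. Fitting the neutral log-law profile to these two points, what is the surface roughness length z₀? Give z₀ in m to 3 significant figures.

z₀ ≈ 0.0413 m

Log law: V(z) ∝ ln(z/z₀). With r = V₁/V₂ = 15.1/18.94 = 0.79725,
r · ln(z₂/z₀) = ln(z₁/z₀) ⇒ ln z₀ = (ln z₁ − r·ln z₂)/(1 − r)
ln z₀ = (2.30259 − 0.79725×3.69883) / 0.20275 = -3.1879
z₀ = exp(-3.1879) = 0.04126 m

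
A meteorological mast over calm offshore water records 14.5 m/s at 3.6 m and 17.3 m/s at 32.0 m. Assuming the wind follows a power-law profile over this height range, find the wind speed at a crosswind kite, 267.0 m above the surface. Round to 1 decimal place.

20.5 m/s

First find α: α = ln(V₂/V₁)/ln(z₂/z₁) = ln(17.3/14.5)/ln(32.0/3.6) = 0.17656/2.18480 = 0.0808
Extrapolate from 32.0 m to 267.0 m: V₃ = 17.3 × (267.0/32.0)^0.0808 = 17.3 × 1.1870 = 20.5354 m/s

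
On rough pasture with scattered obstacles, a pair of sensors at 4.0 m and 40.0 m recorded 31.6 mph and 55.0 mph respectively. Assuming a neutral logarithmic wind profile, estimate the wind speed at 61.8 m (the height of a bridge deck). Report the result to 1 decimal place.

Log law: V ∝ ln(z/z₀). From the pair, with r = V₁/V₂ = 0.57455,
ln z₀ = (ln z₁ − r·ln z₂)/(1 − r) = (1.3863 − 0.57455×3.6889)/0.42545 = -1.7232 → z₀ = 0.1785 m
V₃ = V₁ · ln(z₃/z₀)/ln(z₁/z₀) = 31.6 × 5.8471/3.1095 = 59.4209 mph

59.4 mph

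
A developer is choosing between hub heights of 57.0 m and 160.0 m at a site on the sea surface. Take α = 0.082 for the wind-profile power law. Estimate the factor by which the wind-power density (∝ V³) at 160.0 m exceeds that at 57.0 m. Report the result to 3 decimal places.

Speed ratio: V_B/V_A = (z_B/z_A)^α = (160.0/57.0)^0.082 = (2.8070)^0.082 = 1.08832
Power-density ratio: P_B/P_A = (V_B/V_A)³ = (1.08832)³ = 1.28905

1.289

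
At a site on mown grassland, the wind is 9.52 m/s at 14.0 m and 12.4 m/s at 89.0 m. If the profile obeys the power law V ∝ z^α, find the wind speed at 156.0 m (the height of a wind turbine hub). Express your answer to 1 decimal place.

First find α: α = ln(V₂/V₁)/ln(z₂/z₁) = ln(12.4/9.52)/ln(89.0/14.0) = 0.26430/1.84958 = 0.1429
Extrapolate from 89.0 m to 156.0 m: V₃ = 12.4 × (156.0/89.0)^0.1429 = 12.4 × 1.0835 = 13.4354 m/s

13.4 m/s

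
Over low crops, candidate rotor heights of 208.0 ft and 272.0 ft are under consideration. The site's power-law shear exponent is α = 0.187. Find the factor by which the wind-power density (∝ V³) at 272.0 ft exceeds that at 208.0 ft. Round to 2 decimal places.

Speed ratio: V_B/V_A = (z_B/z_A)^α = (272.0/208.0)^0.187 = (1.3077)^0.187 = 1.05144
Power-density ratio: P_B/P_A = (V_B/V_A)³ = (1.05144)³ = 1.16241

1.16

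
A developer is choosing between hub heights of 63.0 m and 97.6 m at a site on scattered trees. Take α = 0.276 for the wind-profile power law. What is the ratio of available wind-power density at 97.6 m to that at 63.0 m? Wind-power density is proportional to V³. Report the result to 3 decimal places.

Speed ratio: V_B/V_A = (z_B/z_A)^α = (97.6/63.0)^0.276 = (1.5492)^0.276 = 1.12842
Power-density ratio: P_B/P_A = (V_B/V_A)³ = (1.12842)³ = 1.43685

1.437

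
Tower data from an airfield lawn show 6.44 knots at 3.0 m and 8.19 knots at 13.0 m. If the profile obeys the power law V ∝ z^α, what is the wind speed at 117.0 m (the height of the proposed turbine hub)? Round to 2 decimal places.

11.74 knots

First find α: α = ln(V₂/V₁)/ln(z₂/z₁) = ln(8.19/6.44)/ln(13.0/3.0) = 0.24039/1.46634 = 0.1639
Extrapolate from 13.0 m to 117.0 m: V₃ = 8.19 × (117.0/13.0)^0.1639 = 8.19 × 1.4336 = 11.7414 knots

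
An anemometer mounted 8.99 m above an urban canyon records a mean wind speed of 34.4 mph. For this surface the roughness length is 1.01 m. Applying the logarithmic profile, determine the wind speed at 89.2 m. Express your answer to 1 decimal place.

70.5 mph

Log law: V(z) ∝ ln(z/z₀), so V₂/V₁ = ln(z₂/z₀) / ln(z₁/z₀).
ln(89.2/1.01) = 4.4809, ln(8.99/1.01) = 2.1862
V₂ = 34.4 × 4.4809/2.1862 = 34.4 × 2.0497 = 70.5089 mph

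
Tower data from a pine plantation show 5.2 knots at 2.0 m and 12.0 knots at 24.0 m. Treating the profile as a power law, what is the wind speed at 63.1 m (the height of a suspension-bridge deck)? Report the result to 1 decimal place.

16.6 knots

First find α: α = ln(V₂/V₁)/ln(z₂/z₁) = ln(12.0/5.2)/ln(24.0/2.0) = 0.83625/2.48491 = 0.3365
Extrapolate from 24.0 m to 63.1 m: V₃ = 12.0 × (63.1/24.0)^0.3365 = 12.0 × 1.3845 = 16.6136 knots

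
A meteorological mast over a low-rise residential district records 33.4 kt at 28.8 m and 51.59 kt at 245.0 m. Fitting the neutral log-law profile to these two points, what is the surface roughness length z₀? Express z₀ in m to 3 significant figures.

z₀ ≈ 0.565 m

Log law: V(z) ∝ ln(z/z₀). With r = V₁/V₂ = 33.4/51.59 = 0.64741,
r · ln(z₂/z₀) = ln(z₁/z₀) ⇒ ln z₀ = (ln z₁ − r·ln z₂)/(1 − r)
ln z₀ = (3.36038 − 0.64741×5.50126) / 0.35259 = -0.5707
z₀ = exp(-0.5707) = 0.5652 m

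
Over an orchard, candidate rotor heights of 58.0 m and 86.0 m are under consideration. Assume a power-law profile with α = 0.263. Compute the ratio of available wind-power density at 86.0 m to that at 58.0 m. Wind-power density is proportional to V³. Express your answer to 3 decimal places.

Speed ratio: V_B/V_A = (z_B/z_A)^α = (86.0/58.0)^0.263 = (1.4828)^0.263 = 1.10915
Power-density ratio: P_B/P_A = (V_B/V_A)³ = (1.10915)³ = 1.36450

1.365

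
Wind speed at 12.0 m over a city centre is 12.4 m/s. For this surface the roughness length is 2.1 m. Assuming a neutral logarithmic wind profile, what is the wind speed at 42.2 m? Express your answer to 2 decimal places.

21.35 m/s

Log law: V(z) ∝ ln(z/z₀), so V₂/V₁ = ln(z₂/z₀) / ln(z₁/z₀).
ln(42.2/2.1) = 3.0005, ln(12.0/2.1) = 1.7430
V₂ = 12.4 × 3.0005/1.7430 = 12.4 × 1.7215 = 21.3463 m/s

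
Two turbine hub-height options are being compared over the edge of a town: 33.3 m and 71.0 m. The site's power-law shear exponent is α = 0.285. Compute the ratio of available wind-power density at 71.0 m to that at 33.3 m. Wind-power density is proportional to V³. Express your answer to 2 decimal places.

Speed ratio: V_B/V_A = (z_B/z_A)^α = (71.0/33.3)^0.285 = (2.1321)^0.285 = 1.24083
Power-density ratio: P_B/P_A = (V_B/V_A)³ = (1.24083)³ = 1.91045

1.91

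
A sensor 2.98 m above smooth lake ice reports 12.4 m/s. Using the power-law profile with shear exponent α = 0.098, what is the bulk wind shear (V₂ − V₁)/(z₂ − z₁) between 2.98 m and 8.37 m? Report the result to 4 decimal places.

0.2450 m/s/m

Power law: V₂ = V₁ · (z₂/z₁)^α = 12.4 × (2.8087)^0.098 = 13.7207 m/s
ΔV/Δz = (13.7207 − 12.4)/(8.37 − 2.98) = 1.3207/5.3900 = 0.24502 m/s/m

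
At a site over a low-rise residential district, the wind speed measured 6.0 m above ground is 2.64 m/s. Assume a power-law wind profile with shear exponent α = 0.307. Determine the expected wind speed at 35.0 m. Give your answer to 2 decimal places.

Power-law profile: V₂ = V₁ · (z₂/z₁)^α
V₂ = 2.64 × (35.0/6.0)^0.307 = 2.64 × (5.8333)^0.307
    = 2.64 × 1.7184 = 4.5367 m/s

4.54 m/s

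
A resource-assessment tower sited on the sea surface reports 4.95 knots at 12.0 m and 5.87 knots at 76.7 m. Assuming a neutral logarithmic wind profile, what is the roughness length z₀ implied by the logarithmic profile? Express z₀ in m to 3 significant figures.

z₀ ≈ 0.000555 m

Log law: V(z) ∝ ln(z/z₀). With r = V₁/V₂ = 4.95/5.87 = 0.84327,
r · ln(z₂/z₀) = ln(z₁/z₀) ⇒ ln z₀ = (ln z₁ − r·ln z₂)/(1 − r)
ln z₀ = (2.48491 − 0.84327×4.33990) / 0.15673 = -7.4958
z₀ = exp(-7.4958) = 0.0005554 m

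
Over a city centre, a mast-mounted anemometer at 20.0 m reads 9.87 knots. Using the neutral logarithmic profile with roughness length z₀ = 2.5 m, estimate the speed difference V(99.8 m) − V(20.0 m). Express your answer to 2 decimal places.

Log law: V₂ = V₁ · ln(z₂/z₀)/ln(z₁/z₀) = 9.87 × 3.6869/2.0794 = 17.4996 knots
ΔV = 17.4996 − 9.87 = 7.6296 knots

7.63 knots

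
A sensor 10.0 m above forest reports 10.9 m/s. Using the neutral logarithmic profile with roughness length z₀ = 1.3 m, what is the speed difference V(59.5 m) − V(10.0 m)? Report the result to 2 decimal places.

Log law: V₂ = V₁ · ln(z₂/z₀)/ln(z₁/z₀) = 10.9 × 3.8236/2.0402 = 20.4279 m/s
ΔV = 20.4279 − 10.9 = 9.5279 m/s

9.53 m/s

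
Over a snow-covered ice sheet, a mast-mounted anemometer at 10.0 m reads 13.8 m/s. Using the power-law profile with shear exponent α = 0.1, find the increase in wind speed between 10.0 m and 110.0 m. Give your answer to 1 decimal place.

Power law: V₂ = V₁ · (z₂/z₁)^α = 13.8 × (11.0000)^0.1 = 17.5395 m/s
ΔV = 17.5395 − 13.8 = 3.7395 m/s

3.7 m/s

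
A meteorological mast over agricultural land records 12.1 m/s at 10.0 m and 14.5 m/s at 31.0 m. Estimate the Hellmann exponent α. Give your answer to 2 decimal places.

α ≈ 0.16

Power law: V₂/V₁ = (z₂/z₁)^α ⇒ α = ln(V₂/V₁) / ln(z₂/z₁)
α = ln(14.5/12.1) / ln(31.0/10.0) = ln(1.1983) / ln(3.1000)
  = 0.18094 / 1.13140 = 0.15993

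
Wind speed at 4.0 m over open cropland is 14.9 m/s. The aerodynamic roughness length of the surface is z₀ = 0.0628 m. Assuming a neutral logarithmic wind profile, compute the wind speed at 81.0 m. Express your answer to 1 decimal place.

Log law: V(z) ∝ ln(z/z₀), so V₂/V₁ = ln(z₂/z₀) / ln(z₁/z₀).
ln(81.0/0.0628) = 7.1622, ln(4.0/0.0628) = 4.1541
V₂ = 14.9 × 7.1622/4.1541 = 14.9 × 1.7241 = 25.6897 m/s

25.7 m/s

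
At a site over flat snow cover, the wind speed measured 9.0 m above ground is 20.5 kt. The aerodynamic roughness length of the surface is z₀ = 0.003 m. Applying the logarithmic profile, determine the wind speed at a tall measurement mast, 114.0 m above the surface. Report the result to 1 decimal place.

Log law: V(z) ∝ ln(z/z₀), so V₂/V₁ = ln(z₂/z₀) / ln(z₁/z₀).
ln(114.0/0.003) = 10.5453, ln(9.0/0.003) = 8.0064
V₂ = 20.5 × 10.5453/8.0064 = 20.5 × 1.3171 = 27.0009 kt

27.0 kt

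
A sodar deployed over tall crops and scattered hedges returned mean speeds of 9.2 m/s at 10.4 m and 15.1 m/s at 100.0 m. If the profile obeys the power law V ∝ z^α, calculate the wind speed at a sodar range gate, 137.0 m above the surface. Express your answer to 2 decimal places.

First find α: α = ln(V₂/V₁)/ln(z₂/z₁) = ln(15.1/9.2)/ln(100.0/10.4) = 0.49549/2.26336 = 0.2189
Extrapolate from 100.0 m to 137.0 m: V₃ = 15.1 × (137.0/100.0)^0.2189 = 15.1 × 1.0713 = 16.1774 m/s

16.18 m/s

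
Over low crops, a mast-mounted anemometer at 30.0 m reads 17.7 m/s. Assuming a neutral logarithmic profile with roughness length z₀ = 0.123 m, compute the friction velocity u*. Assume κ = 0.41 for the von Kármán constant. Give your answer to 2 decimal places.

Log law: V(z) = (u*/κ) · ln(z/z₀) ⇒ u* = κ · V / ln(z/z₀)
u* = 0.41 × 17.7 / ln(30.0/0.123) = 0.41 × 17.7 / 5.4968
   = 7.2570 / 5.4968 = 1.3202 m/s

u* ≈ 1.32 m/s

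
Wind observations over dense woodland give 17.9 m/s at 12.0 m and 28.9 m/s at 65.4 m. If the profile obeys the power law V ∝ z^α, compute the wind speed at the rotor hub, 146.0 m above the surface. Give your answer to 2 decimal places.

First find α: α = ln(V₂/V₁)/ln(z₂/z₁) = ln(28.9/17.9)/ln(65.4/12.0) = 0.47904/1.69562 = 0.2825
Extrapolate from 65.4 m to 146.0 m: V₃ = 28.9 × (146.0/65.4)^0.2825 = 28.9 × 1.2547 = 36.2604 m/s

36.26 m/s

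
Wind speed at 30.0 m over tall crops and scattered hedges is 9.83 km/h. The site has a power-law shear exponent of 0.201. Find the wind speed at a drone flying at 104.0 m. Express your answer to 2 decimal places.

Power-law profile: V₂ = V₁ · (z₂/z₁)^α
V₂ = 9.83 × (104.0/30.0)^0.201 = 9.83 × (3.4667)^0.201
    = 9.83 × 1.2839 = 12.6205 km/h

12.62 km/h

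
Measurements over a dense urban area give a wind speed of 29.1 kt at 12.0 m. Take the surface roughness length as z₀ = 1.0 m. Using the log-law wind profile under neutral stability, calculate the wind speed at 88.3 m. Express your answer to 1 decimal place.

52.5 kt

Log law: V(z) ∝ ln(z/z₀), so V₂/V₁ = ln(z₂/z₀) / ln(z₁/z₀).
ln(88.3/1.0) = 4.4807, ln(12.0/1.0) = 2.4849
V₂ = 29.1 × 4.4807/2.4849 = 29.1 × 1.8032 = 52.4726 kt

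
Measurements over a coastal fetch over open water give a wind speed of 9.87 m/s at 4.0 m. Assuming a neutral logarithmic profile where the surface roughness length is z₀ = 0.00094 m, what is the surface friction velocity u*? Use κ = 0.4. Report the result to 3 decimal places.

u* ≈ 0.472 m/s

Log law: V(z) = (u*/κ) · ln(z/z₀) ⇒ u* = κ · V / ln(z/z₀)
u* = 0.4 × 9.87 / ln(4.0/0.00094) = 0.4 × 9.87 / 8.3559
   = 3.9480 / 8.3559 = 0.4725 m/s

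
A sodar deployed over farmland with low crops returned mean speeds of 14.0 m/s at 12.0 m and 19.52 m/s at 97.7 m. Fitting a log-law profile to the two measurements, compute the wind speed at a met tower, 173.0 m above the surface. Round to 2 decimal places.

Log law: V ∝ ln(z/z₀). From the pair, with r = V₁/V₂ = 0.71721,
ln z₀ = (ln z₁ − r·ln z₂)/(1 − r) = (2.4849 − 0.71721×4.5819)/0.28279 = -2.8336 → z₀ = 0.05880 m
V₃ = V₁ · ln(z₃/z₀)/ln(z₁/z₀) = 14.0 × 7.9869/5.3185 = 21.0241 m/s

21.02 m/s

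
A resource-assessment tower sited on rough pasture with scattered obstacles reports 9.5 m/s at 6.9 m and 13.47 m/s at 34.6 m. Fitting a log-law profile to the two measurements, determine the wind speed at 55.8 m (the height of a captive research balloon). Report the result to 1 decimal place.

Log law: V ∝ ln(z/z₀). From the pair, with r = V₁/V₂ = 0.70527,
ln z₀ = (ln z₁ − r·ln z₂)/(1 − r) = (1.9315 − 0.70527×3.5439)/0.29473 = -1.9267 → z₀ = 0.1456 m
V₃ = V₁ · ln(z₃/z₀)/ln(z₁/z₀) = 9.5 × 5.9485/3.8582 = 14.6468 m/s

14.6 m/s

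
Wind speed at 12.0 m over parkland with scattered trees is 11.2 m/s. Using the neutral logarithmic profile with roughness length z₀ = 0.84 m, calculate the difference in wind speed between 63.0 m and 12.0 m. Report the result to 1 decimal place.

7.0 m/s

Log law: V₂ = V₁ · ln(z₂/z₀)/ln(z₁/z₀) = 11.2 × 4.3175/2.6593 = 18.1840 m/s
ΔV = 18.1840 − 11.2 = 6.9840 m/s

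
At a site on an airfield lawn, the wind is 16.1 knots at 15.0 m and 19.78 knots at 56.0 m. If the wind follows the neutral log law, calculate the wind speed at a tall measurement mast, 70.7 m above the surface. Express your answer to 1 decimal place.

Log law: V ∝ ln(z/z₀). From the pair, with r = V₁/V₂ = 0.81395,
ln z₀ = (ln z₁ − r·ln z₂)/(1 − r) = (2.7081 − 0.81395×4.0254)/0.18605 = -3.0551 → z₀ = 0.04712 m
V₃ = V₁ · ln(z₃/z₀)/ln(z₁/z₀) = 16.1 × 7.3136/5.7632 = 20.4312 knots

20.4 knots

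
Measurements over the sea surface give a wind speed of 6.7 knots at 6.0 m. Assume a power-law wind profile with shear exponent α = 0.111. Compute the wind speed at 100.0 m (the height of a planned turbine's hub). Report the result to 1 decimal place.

Power-law profile: V₂ = V₁ · (z₂/z₁)^α
V₂ = 6.7 × (100.0/6.0)^0.111 = 6.7 × (16.6667)^0.111
    = 6.7 × 1.3665 = 9.1559 knots

9.2 knots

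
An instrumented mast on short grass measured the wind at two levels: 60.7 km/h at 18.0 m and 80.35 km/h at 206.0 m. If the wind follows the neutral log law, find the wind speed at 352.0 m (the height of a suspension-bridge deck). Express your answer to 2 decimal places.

Log law: V ∝ ln(z/z₀). From the pair, with r = V₁/V₂ = 0.75544,
ln z₀ = (ln z₁ − r·ln z₂)/(1 − r) = (2.8904 − 0.75544×5.3279)/0.24456 = -4.6392 → z₀ = 0.009665 m
V₃ = V₁ · ln(z₃/z₀)/ln(z₁/z₀) = 60.7 × 10.5029/7.5296 = 84.6690 km/h

84.67 km/h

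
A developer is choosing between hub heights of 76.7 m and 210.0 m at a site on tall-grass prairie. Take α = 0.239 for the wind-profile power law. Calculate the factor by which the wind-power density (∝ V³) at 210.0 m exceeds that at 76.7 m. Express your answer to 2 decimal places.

Speed ratio: V_B/V_A = (z_B/z_A)^α = (210.0/76.7)^0.239 = (2.7379)^0.239 = 1.27217
Power-density ratio: P_B/P_A = (V_B/V_A)³ = (1.27217)³ = 2.05889

2.06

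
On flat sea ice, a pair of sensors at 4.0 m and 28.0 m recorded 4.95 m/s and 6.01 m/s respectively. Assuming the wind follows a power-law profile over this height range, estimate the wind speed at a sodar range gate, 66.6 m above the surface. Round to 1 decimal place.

First find α: α = ln(V₂/V₁)/ln(z₂/z₁) = ln(6.01/4.95)/ln(28.0/4.0) = 0.19404/1.94591 = 0.0997
Extrapolate from 28.0 m to 66.6 m: V₃ = 6.01 × (66.6/28.0)^0.0997 = 6.01 × 1.0902 = 6.5524 m/s

6.6 m/s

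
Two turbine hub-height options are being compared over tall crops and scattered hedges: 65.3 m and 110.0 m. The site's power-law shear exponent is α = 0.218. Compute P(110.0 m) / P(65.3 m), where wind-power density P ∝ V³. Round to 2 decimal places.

Speed ratio: V_B/V_A = (z_B/z_A)^α = (110.0/65.3)^0.218 = (1.6845)^0.218 = 1.12040
Power-density ratio: P_B/P_A = (V_B/V_A)³ = (1.12040)³ = 1.40643

1.41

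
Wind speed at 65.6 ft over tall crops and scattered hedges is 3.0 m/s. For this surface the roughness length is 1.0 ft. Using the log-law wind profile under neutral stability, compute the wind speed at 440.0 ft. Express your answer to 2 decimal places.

Log law: V(z) ∝ ln(z/z₀), so V₂/V₁ = ln(z₂/z₀) / ln(z₁/z₀).
ln(440.0/1.0) = 6.0868, ln(65.6/1.0) = 4.1836
V₂ = 3.0 × 6.0868/4.1836 = 3.0 × 1.4549 = 4.3648 m/s

4.36 m/s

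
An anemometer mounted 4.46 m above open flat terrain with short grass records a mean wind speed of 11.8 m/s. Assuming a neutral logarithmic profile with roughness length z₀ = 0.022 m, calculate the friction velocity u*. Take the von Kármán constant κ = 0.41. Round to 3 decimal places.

u* ≈ 0.911 m/s

Log law: V(z) = (u*/κ) · ln(z/z₀) ⇒ u* = κ · V / ln(z/z₀)
u* = 0.41 × 11.8 / ln(4.46/0.022) = 0.41 × 11.8 / 5.3119
   = 4.8380 / 5.3119 = 0.9108 m/s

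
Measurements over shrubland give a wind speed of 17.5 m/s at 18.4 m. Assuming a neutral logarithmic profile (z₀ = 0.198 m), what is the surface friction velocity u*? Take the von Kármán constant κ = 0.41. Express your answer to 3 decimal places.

u* ≈ 1.583 m/s

Log law: V(z) = (u*/κ) · ln(z/z₀) ⇒ u* = κ · V / ln(z/z₀)
u* = 0.41 × 17.5 / ln(18.4/0.198) = 0.41 × 17.5 / 4.5318
   = 7.1750 / 4.5318 = 1.5832 m/s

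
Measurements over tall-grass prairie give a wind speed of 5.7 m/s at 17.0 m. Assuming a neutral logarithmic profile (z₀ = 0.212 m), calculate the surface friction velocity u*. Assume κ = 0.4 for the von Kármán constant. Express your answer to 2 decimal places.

Log law: V(z) = (u*/κ) · ln(z/z₀) ⇒ u* = κ · V / ln(z/z₀)
u* = 0.4 × 5.7 / ln(17.0/0.212) = 0.4 × 5.7 / 4.3844
   = 2.2800 / 4.3844 = 0.5200 m/s

u* ≈ 0.52 m/s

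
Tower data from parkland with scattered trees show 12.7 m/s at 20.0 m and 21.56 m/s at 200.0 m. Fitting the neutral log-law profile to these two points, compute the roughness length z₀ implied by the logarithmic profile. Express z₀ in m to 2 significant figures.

z₀ ≈ 0.74 m

Log law: V(z) ∝ ln(z/z₀). With r = V₁/V₂ = 12.7/21.56 = 0.58905,
r · ln(z₂/z₀) = ln(z₁/z₀) ⇒ ln z₀ = (ln z₁ − r·ln z₂)/(1 − r)
ln z₀ = (2.99573 − 0.58905×5.29832) / 0.41095 = -0.3048
z₀ = exp(-0.3048) = 0.7373 m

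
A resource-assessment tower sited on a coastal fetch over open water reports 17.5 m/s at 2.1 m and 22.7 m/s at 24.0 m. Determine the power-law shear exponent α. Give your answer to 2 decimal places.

α ≈ 0.11

Power law: V₂/V₁ = (z₂/z₁)^α ⇒ α = ln(V₂/V₁) / ln(z₂/z₁)
α = ln(22.7/17.5) / ln(24.0/2.1) = ln(1.2971) / ln(11.4286)
  = 0.26016 / 2.43612 = 0.10679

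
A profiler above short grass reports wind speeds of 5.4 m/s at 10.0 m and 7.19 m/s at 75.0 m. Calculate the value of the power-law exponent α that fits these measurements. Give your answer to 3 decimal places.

Power law: V₂/V₁ = (z₂/z₁)^α ⇒ α = ln(V₂/V₁) / ln(z₂/z₁)
α = ln(7.19/5.4) / ln(75.0/10.0) = ln(1.3315) / ln(7.5000)
  = 0.28629 / 2.01490 = 0.14209

α ≈ 0.142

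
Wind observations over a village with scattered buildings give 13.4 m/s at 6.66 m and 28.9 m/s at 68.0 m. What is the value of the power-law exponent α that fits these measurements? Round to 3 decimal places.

Power law: V₂/V₁ = (z₂/z₁)^α ⇒ α = ln(V₂/V₁) / ln(z₂/z₁)
α = ln(28.9/13.4) / ln(68.0/6.66) = ln(2.1567) / ln(10.2102)
  = 0.76859 / 2.32339 = 0.33080

α ≈ 0.331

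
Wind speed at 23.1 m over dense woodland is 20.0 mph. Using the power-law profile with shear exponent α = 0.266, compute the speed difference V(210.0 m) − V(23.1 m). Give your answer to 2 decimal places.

Power law: V₂ = V₁ · (z₂/z₁)^α = 20.0 × (9.0909)^0.266 = 35.9766 mph
ΔV = 35.9766 − 20.0 = 15.9766 mph

15.98 mph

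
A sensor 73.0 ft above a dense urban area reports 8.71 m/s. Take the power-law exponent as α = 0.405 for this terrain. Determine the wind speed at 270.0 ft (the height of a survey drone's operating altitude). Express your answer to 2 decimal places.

Power-law profile: V₂ = V₁ · (z₂/z₁)^α
V₂ = 8.71 × (270.0/73.0)^0.405 = 8.71 × (3.6986)^0.405
    = 8.71 × 1.6985 = 14.7936 m/s

14.79 m/s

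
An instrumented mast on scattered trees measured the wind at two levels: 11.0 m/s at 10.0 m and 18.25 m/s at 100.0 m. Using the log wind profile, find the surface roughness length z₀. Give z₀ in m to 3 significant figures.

Log law: V(z) ∝ ln(z/z₀). With r = V₁/V₂ = 11.0/18.25 = 0.60274,
r · ln(z₂/z₀) = ln(z₁/z₀) ⇒ ln z₀ = (ln z₁ − r·ln z₂)/(1 − r)
ln z₀ = (2.30259 − 0.60274×4.60517) / 0.39726 = -1.1910
z₀ = exp(-1.1910) = 0.3039 m

z₀ ≈ 0.304 m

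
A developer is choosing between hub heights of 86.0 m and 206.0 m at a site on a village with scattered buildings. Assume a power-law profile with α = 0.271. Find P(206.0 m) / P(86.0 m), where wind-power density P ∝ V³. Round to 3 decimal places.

2.034

Speed ratio: V_B/V_A = (z_B/z_A)^α = (206.0/86.0)^0.271 = (2.3953)^0.271 = 1.26709
Power-density ratio: P_B/P_A = (V_B/V_A)³ = (1.26709)³ = 2.03436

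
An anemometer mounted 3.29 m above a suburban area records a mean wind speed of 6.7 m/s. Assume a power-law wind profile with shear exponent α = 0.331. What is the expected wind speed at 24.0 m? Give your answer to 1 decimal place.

Power-law profile: V₂ = V₁ · (z₂/z₁)^α
V₂ = 6.7 × (24.0/3.29)^0.331 = 6.7 × (7.2948)^0.331
    = 6.7 × 1.9304 = 12.9340 m/s

12.9 m/s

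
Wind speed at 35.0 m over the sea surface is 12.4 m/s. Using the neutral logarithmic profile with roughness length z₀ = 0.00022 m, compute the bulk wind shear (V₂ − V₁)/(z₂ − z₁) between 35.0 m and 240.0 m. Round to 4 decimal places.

Log law: V₂ = V₁ · ln(z₂/z₀)/ln(z₁/z₀) = 12.4 × 13.9025/11.9772 = 14.3932 m/s
ΔV/Δz = (14.3932 − 12.4)/(240.0 − 35.0) = 1.9932/205.0000 = 0.00972 m/s/m

0.0097 m/s/m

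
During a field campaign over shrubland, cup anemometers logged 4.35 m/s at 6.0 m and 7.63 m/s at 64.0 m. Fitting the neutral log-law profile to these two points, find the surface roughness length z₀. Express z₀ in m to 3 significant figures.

Log law: V(z) ∝ ln(z/z₀). With r = V₁/V₂ = 4.35/7.63 = 0.57012,
r · ln(z₂/z₀) = ln(z₁/z₀) ⇒ ln z₀ = (ln z₁ − r·ln z₂)/(1 − r)
ln z₀ = (1.79176 − 0.57012×4.15888) / 0.42988 = -1.3476
z₀ = exp(-1.3476) = 0.2599 m

z₀ ≈ 0.260 m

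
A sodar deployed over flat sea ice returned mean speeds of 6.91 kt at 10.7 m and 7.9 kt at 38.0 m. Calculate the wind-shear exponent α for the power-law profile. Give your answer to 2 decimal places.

Power law: V₂/V₁ = (z₂/z₁)^α ⇒ α = ln(V₂/V₁) / ln(z₂/z₁)
α = ln(7.9/6.91) / ln(38.0/10.7) = ln(1.1433) / ln(3.5514)
  = 0.13389 / 1.26734 = 0.10565

α ≈ 0.11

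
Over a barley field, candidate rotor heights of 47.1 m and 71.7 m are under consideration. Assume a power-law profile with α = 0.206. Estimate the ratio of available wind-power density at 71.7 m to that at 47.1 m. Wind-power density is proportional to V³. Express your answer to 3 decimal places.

Speed ratio: V_B/V_A = (z_B/z_A)^α = (71.7/47.1)^0.206 = (1.5223)^0.206 = 1.09042
Power-density ratio: P_B/P_A = (V_B/V_A)³ = (1.09042)³ = 1.29653

1.297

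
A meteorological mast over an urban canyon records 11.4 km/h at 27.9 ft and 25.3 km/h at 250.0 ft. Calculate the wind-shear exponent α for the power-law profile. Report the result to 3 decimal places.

α ≈ 0.364

Power law: V₂/V₁ = (z₂/z₁)^α ⇒ α = ln(V₂/V₁) / ln(z₂/z₁)
α = ln(25.3/11.4) / ln(250.0/27.9) = ln(2.2193) / ln(8.9606)
  = 0.79719 / 2.19283 = 0.36354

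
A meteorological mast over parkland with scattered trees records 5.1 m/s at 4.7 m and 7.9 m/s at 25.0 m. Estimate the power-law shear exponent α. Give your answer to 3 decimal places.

Power law: V₂/V₁ = (z₂/z₁)^α ⇒ α = ln(V₂/V₁) / ln(z₂/z₁)
α = ln(7.9/5.1) / ln(25.0/4.7) = ln(1.5490) / ln(5.3191)
  = 0.43762 / 1.67131 = 0.26184

α ≈ 0.262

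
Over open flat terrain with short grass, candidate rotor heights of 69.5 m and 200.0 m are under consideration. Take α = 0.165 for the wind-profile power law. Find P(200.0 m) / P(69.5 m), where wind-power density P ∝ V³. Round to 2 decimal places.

Speed ratio: V_B/V_A = (z_B/z_A)^α = (200.0/69.5)^0.165 = (2.8777)^0.165 = 1.19054
Power-density ratio: P_B/P_A = (V_B/V_A)³ = (1.19054)³ = 1.68744

1.69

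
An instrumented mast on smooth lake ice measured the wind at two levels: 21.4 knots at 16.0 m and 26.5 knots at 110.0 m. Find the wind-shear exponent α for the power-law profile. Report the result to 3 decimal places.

α ≈ 0.111

Power law: V₂/V₁ = (z₂/z₁)^α ⇒ α = ln(V₂/V₁) / ln(z₂/z₁)
α = ln(26.5/21.4) / ln(110.0/16.0) = ln(1.2383) / ln(6.8750)
  = 0.21375 / 1.92789 = 0.11087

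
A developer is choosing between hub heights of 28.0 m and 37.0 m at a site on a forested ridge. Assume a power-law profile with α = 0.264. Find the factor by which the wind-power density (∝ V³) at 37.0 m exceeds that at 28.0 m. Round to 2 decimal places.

1.25

Speed ratio: V_B/V_A = (z_B/z_A)^α = (37.0/28.0)^0.264 = (1.3214)^0.264 = 1.07636
Power-density ratio: P_B/P_A = (V_B/V_A)³ = (1.07636)³ = 1.24700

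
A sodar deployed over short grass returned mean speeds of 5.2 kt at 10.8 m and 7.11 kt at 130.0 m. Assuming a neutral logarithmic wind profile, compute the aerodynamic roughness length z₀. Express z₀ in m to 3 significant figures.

z₀ ≈ 0.0124 m

Log law: V(z) ∝ ln(z/z₀). With r = V₁/V₂ = 5.2/7.11 = 0.73136,
r · ln(z₂/z₀) = ln(z₁/z₀) ⇒ ln z₀ = (ln z₁ − r·ln z₂)/(1 − r)
ln z₀ = (2.37955 − 0.73136×4.86753) / 0.26864 = -4.3940
z₀ = exp(-4.3940) = 0.01235 m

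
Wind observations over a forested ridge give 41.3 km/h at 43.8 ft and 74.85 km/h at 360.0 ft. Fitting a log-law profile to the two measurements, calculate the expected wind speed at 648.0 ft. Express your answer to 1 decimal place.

Log law: V ∝ ln(z/z₀). From the pair, with r = V₁/V₂ = 0.55177,
ln z₀ = (ln z₁ − r·ln z₂)/(1 − r) = (3.7796 − 0.55177×5.8861)/0.44823 = 1.1866 → z₀ = 3.276 ft
V₃ = V₁ · ln(z₃/z₀)/ln(z₁/z₀) = 41.3 × 5.2873/2.5931 = 84.2117 km/h

84.2 km/h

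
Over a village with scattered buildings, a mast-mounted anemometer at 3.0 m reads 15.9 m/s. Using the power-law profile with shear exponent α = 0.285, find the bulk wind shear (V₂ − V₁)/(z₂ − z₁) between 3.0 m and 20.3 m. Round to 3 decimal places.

0.666 m/s/m

Power law: V₂ = V₁ · (z₂/z₁)^α = 15.9 × (6.7667)^0.285 = 27.4191 m/s
ΔV/Δz = (27.4191 − 15.9)/(20.3 − 3.0) = 11.5191/17.3000 = 0.66585 m/s/m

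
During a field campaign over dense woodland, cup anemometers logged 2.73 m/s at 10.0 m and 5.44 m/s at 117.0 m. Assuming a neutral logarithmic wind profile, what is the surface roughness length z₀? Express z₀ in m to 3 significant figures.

z₀ ≈ 0.839 m

Log law: V(z) ∝ ln(z/z₀). With r = V₁/V₂ = 2.73/5.44 = 0.50184,
r · ln(z₂/z₀) = ln(z₁/z₀) ⇒ ln z₀ = (ln z₁ − r·ln z₂)/(1 − r)
ln z₀ = (2.30259 − 0.50184×4.76217) / 0.49816 = -0.1752
z₀ = exp(-0.1752) = 0.8393 m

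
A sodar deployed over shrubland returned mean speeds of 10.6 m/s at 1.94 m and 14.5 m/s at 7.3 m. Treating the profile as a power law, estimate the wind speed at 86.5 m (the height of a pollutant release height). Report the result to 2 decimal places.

First find α: α = ln(V₂/V₁)/ln(z₂/z₁) = ln(14.5/10.6)/ln(7.3/1.94) = 0.31329/1.32519 = 0.2364
Extrapolate from 7.3 m to 86.5 m: V₃ = 14.5 × (86.5/7.3)^0.2364 = 14.5 × 1.7941 = 26.0139 m/s

26.01 m/s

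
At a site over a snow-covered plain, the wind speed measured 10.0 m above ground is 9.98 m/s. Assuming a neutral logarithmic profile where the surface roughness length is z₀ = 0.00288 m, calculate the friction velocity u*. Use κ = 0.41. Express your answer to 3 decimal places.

u* ≈ 0.502 m/s

Log law: V(z) = (u*/κ) · ln(z/z₀) ⇒ u* = κ · V / ln(z/z₀)
u* = 0.41 × 9.98 / ln(10.0/0.00288) = 0.41 × 9.98 / 8.1526
   = 4.0918 / 8.1526 = 0.5019 m/s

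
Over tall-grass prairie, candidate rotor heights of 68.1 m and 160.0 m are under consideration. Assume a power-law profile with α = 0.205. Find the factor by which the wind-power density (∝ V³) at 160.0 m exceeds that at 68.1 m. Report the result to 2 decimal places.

1.69

Speed ratio: V_B/V_A = (z_B/z_A)^α = (160.0/68.1)^0.205 = (2.3495)^0.205 = 1.19138
Power-density ratio: P_B/P_A = (V_B/V_A)³ = (1.19138)³ = 1.69102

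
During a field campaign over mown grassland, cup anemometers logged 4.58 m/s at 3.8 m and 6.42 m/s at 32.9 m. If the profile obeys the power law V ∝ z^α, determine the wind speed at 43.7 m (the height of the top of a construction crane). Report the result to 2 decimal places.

6.71 m/s

First find α: α = ln(V₂/V₁)/ln(z₂/z₁) = ln(6.42/4.58)/ln(32.9/3.8) = 0.33772/2.15847 = 0.1565
Extrapolate from 32.9 m to 43.7 m: V₃ = 6.42 × (43.7/32.9)^0.1565 = 6.42 × 1.0454 = 6.7116 m/s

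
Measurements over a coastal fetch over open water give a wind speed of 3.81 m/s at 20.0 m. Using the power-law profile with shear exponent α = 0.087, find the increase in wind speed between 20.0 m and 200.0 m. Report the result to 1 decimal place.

Power law: V₂ = V₁ · (z₂/z₁)^α = 3.81 × (10.0000)^0.087 = 4.6551 m/s
ΔV = 4.6551 − 3.81 = 0.8451 m/s

0.8 m/s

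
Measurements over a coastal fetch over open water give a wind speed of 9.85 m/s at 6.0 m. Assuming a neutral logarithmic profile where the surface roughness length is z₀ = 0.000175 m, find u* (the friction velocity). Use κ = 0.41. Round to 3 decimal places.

Log law: V(z) = (u*/κ) · ln(z/z₀) ⇒ u* = κ · V / ln(z/z₀)
u* = 0.41 × 9.85 / ln(6.0/0.000175) = 0.41 × 9.85 / 10.4425
   = 4.0385 / 10.4425 = 0.3867 m/s

u* ≈ 0.387 m/s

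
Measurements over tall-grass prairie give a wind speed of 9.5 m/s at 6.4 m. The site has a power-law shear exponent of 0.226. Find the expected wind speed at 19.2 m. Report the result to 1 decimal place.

12.2 m/s

Power-law profile: V₂ = V₁ · (z₂/z₁)^α
V₂ = 9.5 × (19.2/6.4)^0.226 = 9.5 × (3.0000)^0.226
    = 9.5 × 1.2818 = 12.1774 m/s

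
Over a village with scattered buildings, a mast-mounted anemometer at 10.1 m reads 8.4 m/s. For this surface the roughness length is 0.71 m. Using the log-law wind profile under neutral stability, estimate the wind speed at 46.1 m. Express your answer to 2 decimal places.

Log law: V(z) ∝ ln(z/z₀), so V₂/V₁ = ln(z₂/z₀) / ln(z₁/z₀).
ln(46.1/0.71) = 4.1733, ln(10.1/0.71) = 2.6550
V₂ = 8.4 × 4.1733/2.6550 = 8.4 × 1.5719 = 13.2035 m/s

13.20 m/s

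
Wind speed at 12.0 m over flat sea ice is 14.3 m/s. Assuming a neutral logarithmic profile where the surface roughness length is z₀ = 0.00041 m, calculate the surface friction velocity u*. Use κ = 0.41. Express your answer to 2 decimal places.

u* ≈ 0.57 m/s

Log law: V(z) = (u*/κ) · ln(z/z₀) ⇒ u* = κ · V / ln(z/z₀)
u* = 0.41 × 14.3 / ln(12.0/0.00041) = 0.41 × 14.3 / 10.2843
   = 5.8630 / 10.2843 = 0.5701 m/s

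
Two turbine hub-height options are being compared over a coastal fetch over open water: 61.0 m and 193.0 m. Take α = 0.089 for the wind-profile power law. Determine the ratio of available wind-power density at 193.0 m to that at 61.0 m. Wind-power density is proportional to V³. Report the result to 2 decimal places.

1.36

Speed ratio: V_B/V_A = (z_B/z_A)^α = (193.0/61.0)^0.089 = (3.1639)^0.089 = 1.10795
Power-density ratio: P_B/P_A = (V_B/V_A)³ = (1.10795)³ = 1.36007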